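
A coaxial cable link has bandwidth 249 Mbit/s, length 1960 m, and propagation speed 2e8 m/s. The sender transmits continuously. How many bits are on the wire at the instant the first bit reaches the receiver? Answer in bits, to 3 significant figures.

2440 bits

Propagation delay = 1960 / 200000000 = 9.8e-06 s.
BDP = R × t_prop = 249000000 × 9.8e-06 = 2440.2 bits.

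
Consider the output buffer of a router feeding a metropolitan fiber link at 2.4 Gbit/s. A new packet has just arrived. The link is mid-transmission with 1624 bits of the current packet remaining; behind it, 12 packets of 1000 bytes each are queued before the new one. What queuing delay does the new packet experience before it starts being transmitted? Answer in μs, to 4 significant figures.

Each queued packet: L/R = 8000/2400000000 = 3.33333 μs.
12 queued → 40 μs.
Plus remaining 1624 bits of current packet: 0.676667 μs.
Queuing delay = 40.68 μs.

40.68 μs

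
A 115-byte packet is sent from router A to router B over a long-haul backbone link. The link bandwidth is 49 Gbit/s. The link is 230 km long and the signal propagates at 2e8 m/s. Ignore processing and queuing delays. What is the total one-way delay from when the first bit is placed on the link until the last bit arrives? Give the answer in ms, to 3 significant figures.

L = 115 × 8 = 920 bits.
Transmission delay = L/R = 920 / 49000000000 = 1.87755e-05 ms.
Propagation delay = d/s = 230000 m / 200000000 m/s = 1.15 ms.
Total = 1.15 ms.

1.15 ms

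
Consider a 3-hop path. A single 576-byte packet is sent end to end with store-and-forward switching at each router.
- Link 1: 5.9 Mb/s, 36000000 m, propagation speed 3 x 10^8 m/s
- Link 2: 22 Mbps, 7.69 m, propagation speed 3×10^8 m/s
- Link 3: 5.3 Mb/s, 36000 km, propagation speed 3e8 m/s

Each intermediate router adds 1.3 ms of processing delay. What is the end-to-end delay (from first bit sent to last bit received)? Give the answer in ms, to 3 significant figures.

244 ms

L = 576 × 8 = 4608 bits.
Transmission delays (L/R per hop): 0.781017, 0.209455, 0.869434 ms; sum = 1.85991 ms.
Propagation delays (d/s per hop): 120, 2.56333e-05, 120 ms; sum = 240 ms.
Processing at 2 router(s): 2 × 1.3 ms = 2.6 ms.
End-to-end = 244 ms.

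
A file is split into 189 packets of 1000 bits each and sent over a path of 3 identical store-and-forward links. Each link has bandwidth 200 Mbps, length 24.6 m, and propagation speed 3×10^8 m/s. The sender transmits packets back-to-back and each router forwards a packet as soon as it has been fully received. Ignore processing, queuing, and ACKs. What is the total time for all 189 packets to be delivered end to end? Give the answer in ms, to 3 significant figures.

Per-hop transmission t_tx = L/R = 1000/200000000 = 0.005 ms.
Per-hop propagation t_prop = 24.6/300000000 = 8.2e-05 ms.
Pipeline fill: first packet needs 3·t_tx to clear all hops; remaining 188 packets each add one t_tx.
Total = (3+189-1)·t_tx + 3·t_prop = 191·0.005 + 3·8.2e-05 = 0.955 ms.

0.955 ms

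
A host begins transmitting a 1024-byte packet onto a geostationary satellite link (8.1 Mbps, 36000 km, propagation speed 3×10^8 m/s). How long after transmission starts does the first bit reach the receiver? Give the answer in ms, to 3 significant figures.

First bit experiences only propagation delay: d/s = 36000000/300000000 = 120 ms.

120 ms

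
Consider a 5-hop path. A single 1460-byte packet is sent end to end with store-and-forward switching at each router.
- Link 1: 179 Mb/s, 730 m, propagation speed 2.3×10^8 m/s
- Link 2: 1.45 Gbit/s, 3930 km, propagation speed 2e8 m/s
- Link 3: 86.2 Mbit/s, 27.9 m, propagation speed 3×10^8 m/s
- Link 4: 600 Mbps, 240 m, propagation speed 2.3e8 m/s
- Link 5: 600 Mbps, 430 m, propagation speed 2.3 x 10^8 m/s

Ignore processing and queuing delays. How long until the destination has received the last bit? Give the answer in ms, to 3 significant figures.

L = 1460 × 8 = 11680 bits.
Transmission delays (L/R per hop): 0.0652514, 0.00805517, 0.135499, 0.0194667, 0.0194667 ms; sum = 0.247739 ms.
Propagation delays (d/s per hop): 0.00317391, 19.65, 9.3e-05, 0.00104348, 0.00186957 ms; sum = 19.6562 ms.
End-to-end = 19.9 ms.

19.9 ms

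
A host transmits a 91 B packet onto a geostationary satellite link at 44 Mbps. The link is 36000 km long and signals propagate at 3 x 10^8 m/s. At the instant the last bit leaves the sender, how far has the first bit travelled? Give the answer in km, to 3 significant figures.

t_tx = L/R = 728/44000000 = 1.65455e-05 s.
Distance = s × t_tx = 300000000 × 1.65455e-05 = 4.96 km.

4.96 km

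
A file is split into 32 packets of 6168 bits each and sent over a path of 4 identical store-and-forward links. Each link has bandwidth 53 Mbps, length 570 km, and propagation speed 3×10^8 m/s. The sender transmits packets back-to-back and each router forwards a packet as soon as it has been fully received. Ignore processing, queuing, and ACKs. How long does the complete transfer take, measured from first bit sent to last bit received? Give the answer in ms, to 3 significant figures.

11.7 ms

Per-hop transmission t_tx = L/R = 6168/53000000 = 0.116377 ms.
Per-hop propagation t_prop = 570000/300000000 = 1.9 ms.
Pipeline fill: first packet needs 4·t_tx to clear all hops; remaining 31 packets each add one t_tx.
Total = (4+32-1)·t_tx + 4·t_prop = 35·0.116377 + 4·1.9 = 11.7 ms.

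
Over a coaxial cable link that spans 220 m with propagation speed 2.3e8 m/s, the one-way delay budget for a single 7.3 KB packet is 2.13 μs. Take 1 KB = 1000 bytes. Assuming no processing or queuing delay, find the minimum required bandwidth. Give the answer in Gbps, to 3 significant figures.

49.8 Gbps

L = 58400 bits.
Propagation delay = 220 / 2.3e+08 = 0.956522 μs.
Transmission budget = 2.13 − 0.956522 = 1.17348 μs.
R ≥ L / t_tx = 58400 bits / 1.17348e-06 s = 49.8 Gbps.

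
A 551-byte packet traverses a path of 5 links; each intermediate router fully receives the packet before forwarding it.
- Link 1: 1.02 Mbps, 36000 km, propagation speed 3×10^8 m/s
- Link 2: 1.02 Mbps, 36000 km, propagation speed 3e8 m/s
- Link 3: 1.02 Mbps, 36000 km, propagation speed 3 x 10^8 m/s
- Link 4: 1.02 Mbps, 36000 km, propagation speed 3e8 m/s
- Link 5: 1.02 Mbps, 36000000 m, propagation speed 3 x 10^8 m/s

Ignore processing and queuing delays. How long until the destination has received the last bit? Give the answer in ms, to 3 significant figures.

L = 551 × 8 = 4408 bits.
Transmission delay per hop = L/R = 4408/1020000 = 4.32157 ms; 5 hops → 21.6078 ms.
Propagation delays (d/s per hop): 120, 120, 120, 120, 120 ms; sum = 600 ms.
End-to-end = 622 ms.

622 ms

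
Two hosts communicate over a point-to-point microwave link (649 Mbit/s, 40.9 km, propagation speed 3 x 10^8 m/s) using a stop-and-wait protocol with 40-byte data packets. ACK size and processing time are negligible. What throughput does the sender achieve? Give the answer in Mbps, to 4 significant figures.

1.171 Mbps

t_tx = L/R = 320/649000000 = 4.93066e-07 s.
t_prop = 40900/300000000 = 0.000136333 s; RTT = 0.000272667 s.
Cycle = t_tx + RTT = 0.00027316 s.
Throughput = L / cycle = 320 / 0.00027316 = 1.171 Mbps.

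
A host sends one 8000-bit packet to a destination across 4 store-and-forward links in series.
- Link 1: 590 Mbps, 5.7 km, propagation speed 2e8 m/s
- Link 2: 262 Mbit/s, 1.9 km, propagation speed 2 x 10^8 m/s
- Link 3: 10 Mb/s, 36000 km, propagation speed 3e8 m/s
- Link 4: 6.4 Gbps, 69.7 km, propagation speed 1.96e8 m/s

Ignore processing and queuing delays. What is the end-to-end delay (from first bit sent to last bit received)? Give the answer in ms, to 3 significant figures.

Transmission delays (L/R per hop): 0.0135593, 0.0305344, 0.8, 0.00125 ms; sum = 0.845344 ms.
Propagation delays (d/s per hop): 0.0285, 0.0095, 120, 0.355612 ms; sum = 120.394 ms.
End-to-end = 121 ms.

121 ms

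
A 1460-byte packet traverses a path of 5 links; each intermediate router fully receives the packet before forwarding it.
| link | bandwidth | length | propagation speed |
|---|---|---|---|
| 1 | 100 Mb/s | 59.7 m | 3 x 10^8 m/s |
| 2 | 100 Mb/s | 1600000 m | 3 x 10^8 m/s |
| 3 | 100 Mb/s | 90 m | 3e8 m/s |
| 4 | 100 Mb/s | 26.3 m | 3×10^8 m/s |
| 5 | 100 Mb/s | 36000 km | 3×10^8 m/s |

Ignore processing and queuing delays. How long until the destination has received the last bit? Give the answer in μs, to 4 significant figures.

125900 μs

L = 1460 × 8 = 11680 bits.
Transmission delay per hop = L/R = 11680/100000000 = 116.8 μs; 5 hops → 584 μs.
Propagation delays (d/s per hop): 0.199, 5333.33, 0.3, 0.0876667, 120000 μs; sum = 125334 μs.
End-to-end = 125900 μs.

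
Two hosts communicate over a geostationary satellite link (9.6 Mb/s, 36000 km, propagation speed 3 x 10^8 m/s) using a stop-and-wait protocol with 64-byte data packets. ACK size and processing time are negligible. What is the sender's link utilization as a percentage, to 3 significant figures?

t_tx = L/R = 512/9600000 = 5.33333e-05 s.
t_prop = 36000000/300000000 = 0.12 s; RTT = 0.24 s.
Cycle = t_tx + RTT = 0.240053 s.
Utilization = t_tx / cycle = 5.33333e-05/0.240053 = 0.0222 %.

0.0222 %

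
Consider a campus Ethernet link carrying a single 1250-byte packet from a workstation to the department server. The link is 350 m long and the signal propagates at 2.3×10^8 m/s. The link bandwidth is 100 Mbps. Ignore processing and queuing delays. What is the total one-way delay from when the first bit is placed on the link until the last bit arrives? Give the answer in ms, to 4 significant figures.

L = 1250 × 8 = 10000 bits.
Transmission delay = L/R = 10000 / 100000000 = 0.1 ms.
Propagation delay = d/s = 350 m / 2.3e+08 m/s = 0.00152174 ms.
Total = 0.1015 ms.

0.1015 ms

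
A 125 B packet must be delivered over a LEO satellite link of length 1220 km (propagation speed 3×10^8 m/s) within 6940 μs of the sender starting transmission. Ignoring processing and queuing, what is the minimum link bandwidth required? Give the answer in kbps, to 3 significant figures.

L = 1000 bits.
Propagation delay = 1220000 / 300000000 = 4066.67 μs.
Transmission budget = 6940 − 4066.67 = 2873.33 μs.
R ≥ L / t_tx = 1000 bits / 0.00287333 s = 348 kbps.

348 kbps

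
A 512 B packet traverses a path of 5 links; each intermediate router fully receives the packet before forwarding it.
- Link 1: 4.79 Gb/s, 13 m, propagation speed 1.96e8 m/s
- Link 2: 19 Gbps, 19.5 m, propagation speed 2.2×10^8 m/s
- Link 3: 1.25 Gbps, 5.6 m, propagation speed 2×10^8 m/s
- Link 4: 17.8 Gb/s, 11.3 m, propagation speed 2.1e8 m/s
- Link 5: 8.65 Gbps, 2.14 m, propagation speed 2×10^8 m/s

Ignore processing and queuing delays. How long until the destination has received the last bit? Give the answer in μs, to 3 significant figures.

L = 512 × 8 = 4096 bits.
Transmission delays (L/R per hop): 0.855115, 0.215579, 3.2768, 0.230112, 0.473526 μs; sum = 5.05113 μs.
Propagation delays (d/s per hop): 0.0663265, 0.0886364, 0.028, 0.0538095, 0.0107 μs; sum = 0.247472 μs.
End-to-end = 5.30 μs.

5.30 μs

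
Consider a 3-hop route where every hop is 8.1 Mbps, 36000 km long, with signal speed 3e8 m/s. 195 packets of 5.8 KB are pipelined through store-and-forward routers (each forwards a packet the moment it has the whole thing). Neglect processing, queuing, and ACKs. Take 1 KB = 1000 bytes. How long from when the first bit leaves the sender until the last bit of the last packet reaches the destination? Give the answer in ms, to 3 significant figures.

1490 ms

Per-hop transmission t_tx = L/R = 46400/8100000 = 5.7284 ms.
Per-hop propagation t_prop = 36000000/300000000 = 120 ms.
Pipeline fill: first packet needs 3·t_tx to clear all hops; remaining 194 packets each add one t_tx.
Total = (3+195-1)·t_tx + 3·t_prop = 197·5.7284 + 3·120 = 1490 ms.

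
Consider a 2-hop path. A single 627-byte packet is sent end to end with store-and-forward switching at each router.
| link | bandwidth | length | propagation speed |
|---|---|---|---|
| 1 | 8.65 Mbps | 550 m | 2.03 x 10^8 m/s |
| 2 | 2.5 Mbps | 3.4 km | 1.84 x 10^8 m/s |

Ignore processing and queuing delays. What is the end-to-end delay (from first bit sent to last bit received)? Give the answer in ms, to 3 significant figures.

2.61 ms

L = 627 × 8 = 5016 bits.
Transmission delays (L/R per hop): 0.579884, 2.0064 ms; sum = 2.58628 ms.
Propagation delays (d/s per hop): 0.00270936, 0.0184783 ms; sum = 0.0211876 ms.
End-to-end = 2.61 ms.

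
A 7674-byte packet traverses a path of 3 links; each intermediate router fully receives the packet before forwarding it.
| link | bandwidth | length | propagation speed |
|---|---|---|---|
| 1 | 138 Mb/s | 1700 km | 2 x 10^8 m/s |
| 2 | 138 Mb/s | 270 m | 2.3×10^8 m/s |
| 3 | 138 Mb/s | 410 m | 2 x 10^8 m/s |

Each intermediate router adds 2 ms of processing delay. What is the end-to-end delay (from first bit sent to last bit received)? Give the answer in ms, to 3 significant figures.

13.8 ms

L = 7674 × 8 = 61392 bits.
Transmission delay per hop = L/R = 61392/138000000 = 0.44487 ms; 3 hops → 1.33461 ms.
Propagation delays (d/s per hop): 8.5, 0.00117391, 0.00205 ms; sum = 8.50322 ms.
Processing at 2 router(s): 2 × 2 ms = 4 ms.
End-to-end = 13.8 ms.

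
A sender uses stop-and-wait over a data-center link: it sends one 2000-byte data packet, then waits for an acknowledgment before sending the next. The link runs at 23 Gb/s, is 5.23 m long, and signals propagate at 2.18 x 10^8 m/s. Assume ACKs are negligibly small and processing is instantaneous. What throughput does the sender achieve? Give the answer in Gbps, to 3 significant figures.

t_tx = L/R = 16000/23000000000 = 6.95652e-07 s.
t_prop = 5.23/2.18e+08 = 2.39908e-08 s; RTT = 4.79817e-08 s.
Cycle = t_tx + RTT = 7.43634e-07 s.
Throughput = L / cycle = 16000 / 7.43634e-07 = 21.5 Gbps.

21.5 Gbps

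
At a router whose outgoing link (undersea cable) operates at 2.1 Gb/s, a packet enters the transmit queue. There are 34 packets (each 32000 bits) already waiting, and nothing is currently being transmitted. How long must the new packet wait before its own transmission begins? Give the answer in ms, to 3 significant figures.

Each queued packet: L/R = 32000/2100000000 = 0.0152381 ms.
34 queued → 0.518095 ms.
Queuing delay = 0.518 ms.

0.518 ms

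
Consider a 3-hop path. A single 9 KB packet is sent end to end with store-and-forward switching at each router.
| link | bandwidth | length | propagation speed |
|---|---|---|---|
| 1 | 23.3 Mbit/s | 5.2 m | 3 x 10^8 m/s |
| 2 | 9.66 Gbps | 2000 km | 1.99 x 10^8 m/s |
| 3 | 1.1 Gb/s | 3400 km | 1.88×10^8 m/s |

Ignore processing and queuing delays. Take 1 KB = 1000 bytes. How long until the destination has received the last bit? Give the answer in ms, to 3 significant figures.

L = 72000 bits.
Transmission delays (L/R per hop): 3.09013, 0.00745342, 0.0654545 ms; sum = 3.16304 ms.
Propagation delays (d/s per hop): 1.73333e-05, 10.0503, 18.0851 ms; sum = 28.1354 ms.
End-to-end = 31.3 ms.

31.3 ms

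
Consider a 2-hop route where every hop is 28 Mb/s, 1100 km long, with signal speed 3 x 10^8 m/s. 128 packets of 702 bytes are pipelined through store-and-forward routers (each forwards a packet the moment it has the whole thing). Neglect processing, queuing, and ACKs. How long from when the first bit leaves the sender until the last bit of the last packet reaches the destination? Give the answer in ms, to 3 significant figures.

33.2 ms

Per-hop transmission t_tx = L/R = 5616/28000000 = 0.200571 ms.
Per-hop propagation t_prop = 1100000/300000000 = 3.66667 ms.
Pipeline fill: first packet needs 2·t_tx to clear all hops; remaining 127 packets each add one t_tx.
Total = (2+128-1)·t_tx + 2·t_prop = 129·0.200571 + 2·3.66667 = 33.2 ms.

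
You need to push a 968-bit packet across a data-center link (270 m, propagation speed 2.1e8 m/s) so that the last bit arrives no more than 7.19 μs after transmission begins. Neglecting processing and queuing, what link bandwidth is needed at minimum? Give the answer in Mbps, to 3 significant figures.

164 Mbps

Propagation delay = 270 / 210000000 = 1.28571 μs.
Transmission budget = 7.19 − 1.28571 = 5.90429 μs.
R ≥ L / t_tx = 968 bits / 5.90429e-06 s = 164 Mbps.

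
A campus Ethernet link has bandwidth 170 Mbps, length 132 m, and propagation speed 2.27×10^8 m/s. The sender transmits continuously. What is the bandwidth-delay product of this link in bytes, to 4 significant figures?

12.36 bytes

Propagation delay = 132 / 227000000 = 5.81498e-07 s.
BDP = R × t_prop = 170000000 × 5.81498e-07 = 98.8546 bits.
In bytes: 98.8546/8 = 12.36 bytes.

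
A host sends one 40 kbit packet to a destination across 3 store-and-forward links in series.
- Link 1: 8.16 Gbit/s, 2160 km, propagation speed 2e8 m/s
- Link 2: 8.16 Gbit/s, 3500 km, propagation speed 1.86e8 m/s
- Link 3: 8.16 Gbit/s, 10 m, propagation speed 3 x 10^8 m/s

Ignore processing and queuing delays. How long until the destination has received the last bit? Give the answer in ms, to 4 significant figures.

L = 40000 bits.
Transmission delay per hop = L/R = 40000/8160000000 = 0.00490196 ms; 3 hops → 0.0147059 ms.
Propagation delays (d/s per hop): 10.8, 18.8172, 3.33333e-05 ms; sum = 29.6172 ms.
End-to-end = 29.63 ms.

29.63 ms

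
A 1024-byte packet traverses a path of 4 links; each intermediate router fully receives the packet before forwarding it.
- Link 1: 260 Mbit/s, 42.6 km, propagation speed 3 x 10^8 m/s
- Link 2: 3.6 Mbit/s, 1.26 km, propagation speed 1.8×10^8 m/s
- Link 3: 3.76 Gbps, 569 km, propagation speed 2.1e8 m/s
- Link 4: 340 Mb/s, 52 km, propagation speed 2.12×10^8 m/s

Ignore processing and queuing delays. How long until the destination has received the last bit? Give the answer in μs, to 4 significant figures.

L = 1024 × 8 = 8192 bits.
Transmission delays (L/R per hop): 31.5077, 2275.56, 2.17872, 24.0941 μs; sum = 2333.34 μs.
Propagation delays (d/s per hop): 142, 7, 2709.52, 245.283 μs; sum = 3103.81 μs.
End-to-end = 5437 μs.

5437 μs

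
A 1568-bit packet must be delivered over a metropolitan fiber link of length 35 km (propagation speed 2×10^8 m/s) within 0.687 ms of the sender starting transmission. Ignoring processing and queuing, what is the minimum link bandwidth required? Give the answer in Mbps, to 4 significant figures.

3.063 Mbps

Propagation delay = 35000 / 200000000 = 0.175 ms.
Transmission budget = 0.687 − 0.175 = 0.512 ms.
R ≥ L / t_tx = 1568 bits / 0.000512 s = 3.063 Mbps.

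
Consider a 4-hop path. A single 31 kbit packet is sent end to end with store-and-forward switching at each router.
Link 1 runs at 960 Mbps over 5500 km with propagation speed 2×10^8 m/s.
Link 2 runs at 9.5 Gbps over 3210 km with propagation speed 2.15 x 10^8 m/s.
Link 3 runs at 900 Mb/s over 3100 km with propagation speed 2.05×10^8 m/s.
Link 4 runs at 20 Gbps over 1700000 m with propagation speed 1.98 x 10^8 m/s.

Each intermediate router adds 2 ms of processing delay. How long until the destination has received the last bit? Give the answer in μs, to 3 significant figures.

L = 31000 bits.
Transmission delays (L/R per hop): 32.2917, 3.26316, 34.4444, 1.55 μs; sum = 71.5493 μs.
Propagation delays (d/s per hop): 27500, 14930.2, 15122, 8585.86 μs; sum = 66138 μs.
Processing at 3 router(s): 3 × 2 ms = 6000 μs.
End-to-end = 72200 μs.

72200 μs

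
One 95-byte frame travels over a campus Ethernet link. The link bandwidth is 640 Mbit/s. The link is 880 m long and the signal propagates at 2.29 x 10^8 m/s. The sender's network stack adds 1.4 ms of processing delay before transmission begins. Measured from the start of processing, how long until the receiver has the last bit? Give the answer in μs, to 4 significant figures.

L = 95 × 8 = 760 bits.
Transmission delay = L/R = 760 / 640000000 = 1.1875 μs.
Propagation delay = d/s = 880 m / 229000000 m/s = 3.84279 μs.
Plus processing delay 1.4 ms = 1400 μs.
Total = 1405 μs.

1405 μs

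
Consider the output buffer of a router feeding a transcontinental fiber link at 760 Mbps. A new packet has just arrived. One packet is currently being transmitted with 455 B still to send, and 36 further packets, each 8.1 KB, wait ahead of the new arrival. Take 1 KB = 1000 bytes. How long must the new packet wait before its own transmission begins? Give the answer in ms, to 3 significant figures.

3.07 ms

Each queued packet: L/R = 64800/760000000 = 0.0852632 ms.
36 queued → 3.06947 ms.
Plus remaining 3640 bits of current packet: 0.00478947 ms.
Queuing delay = 3.07 ms.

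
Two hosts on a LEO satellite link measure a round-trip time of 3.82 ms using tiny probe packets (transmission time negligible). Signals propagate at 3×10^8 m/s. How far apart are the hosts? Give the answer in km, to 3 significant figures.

573 km

One-way propagation = RTT/2 = 1.91 ms.
d = s × t = 300000000 × 0.00191 = 573 km.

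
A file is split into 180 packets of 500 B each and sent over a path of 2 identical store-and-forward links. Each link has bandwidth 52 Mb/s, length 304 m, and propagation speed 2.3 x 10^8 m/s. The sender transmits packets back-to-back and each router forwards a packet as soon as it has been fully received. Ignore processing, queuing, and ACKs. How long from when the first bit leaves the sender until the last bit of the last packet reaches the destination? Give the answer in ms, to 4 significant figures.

Per-hop transmission t_tx = L/R = 4000/52000000 = 0.0769231 ms.
Per-hop propagation t_prop = 304/2.3e+08 = 0.00132174 ms.
Pipeline fill: first packet needs 2·t_tx to clear all hops; remaining 179 packets each add one t_tx.
Total = (2+180-1)·t_tx + 2·t_prop = 181·0.0769231 + 2·0.00132174 = 13.93 ms.

13.93 ms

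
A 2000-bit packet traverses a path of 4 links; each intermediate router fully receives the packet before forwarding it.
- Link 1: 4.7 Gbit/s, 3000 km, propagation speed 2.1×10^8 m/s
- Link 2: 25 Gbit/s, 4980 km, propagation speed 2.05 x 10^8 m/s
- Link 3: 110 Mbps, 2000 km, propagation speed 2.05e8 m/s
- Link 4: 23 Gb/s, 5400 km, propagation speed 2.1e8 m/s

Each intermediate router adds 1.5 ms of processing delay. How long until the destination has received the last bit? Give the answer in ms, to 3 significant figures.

Transmission delays (L/R per hop): 0.000425532, 8e-05, 0.0181818, 8.69565e-05 ms; sum = 0.0187743 ms.
Propagation delays (d/s per hop): 14.2857, 24.2927, 9.7561, 25.7143 ms; sum = 74.0488 ms.
Processing at 3 router(s): 3 × 1.5 ms = 4.5 ms.
End-to-end = 78.6 ms.

78.6 ms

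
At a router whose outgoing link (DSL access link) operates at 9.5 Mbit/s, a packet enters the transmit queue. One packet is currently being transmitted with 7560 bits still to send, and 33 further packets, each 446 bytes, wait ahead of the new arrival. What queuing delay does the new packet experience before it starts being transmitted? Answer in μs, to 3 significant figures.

Each queued packet: L/R = 3568/9500000 = 375.579 μs.
33 queued → 12394.1 μs.
Plus remaining 7560 bits of current packet: 795.789 μs.
Queuing delay = 13200 μs.

13200 μs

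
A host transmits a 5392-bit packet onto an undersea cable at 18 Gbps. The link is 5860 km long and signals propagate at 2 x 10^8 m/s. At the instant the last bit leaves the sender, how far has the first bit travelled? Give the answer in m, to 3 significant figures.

t_tx = L/R = 5392/18000000000 = 2.99556e-07 s.
Distance = s × t_tx = 200000000 × 2.99556e-07 = 59.9 m.

59.9 m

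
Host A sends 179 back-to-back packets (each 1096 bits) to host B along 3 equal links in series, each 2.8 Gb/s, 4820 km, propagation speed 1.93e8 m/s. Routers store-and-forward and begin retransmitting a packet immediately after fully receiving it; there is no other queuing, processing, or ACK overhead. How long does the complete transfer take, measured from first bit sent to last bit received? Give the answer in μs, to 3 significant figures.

Per-hop transmission t_tx = L/R = 1096/2800000000 = 0.391429 μs.
Per-hop propagation t_prop = 4820000/193000000 = 24974.1 μs.
Pipeline fill: first packet needs 3·t_tx to clear all hops; remaining 178 packets each add one t_tx.
Total = (3+179-1)·t_tx + 3·t_prop = 181·0.391429 + 3·24974.1 = 75000 μs.

75000 μs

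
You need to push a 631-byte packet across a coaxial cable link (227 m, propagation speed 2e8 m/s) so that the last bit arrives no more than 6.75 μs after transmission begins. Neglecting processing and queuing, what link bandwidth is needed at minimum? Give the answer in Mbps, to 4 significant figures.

L = 5048 bits.
Propagation delay = 227 / 200000000 = 1.135 μs.
Transmission budget = 6.75 − 1.135 = 5.615 μs.
R ≥ L / t_tx = 5048 bits / 5.615e-06 s = 899.0 Mbps.

899.0 Mbps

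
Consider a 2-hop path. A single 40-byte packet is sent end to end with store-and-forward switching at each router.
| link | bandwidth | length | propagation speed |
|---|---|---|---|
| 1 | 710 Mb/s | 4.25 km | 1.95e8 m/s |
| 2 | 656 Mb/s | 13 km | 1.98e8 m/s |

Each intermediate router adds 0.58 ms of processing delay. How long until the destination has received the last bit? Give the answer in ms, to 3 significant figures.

0.668 ms

L = 40 × 8 = 320 bits.
Transmission delays (L/R per hop): 0.000450704, 0.000487805 ms; sum = 0.000938509 ms.
Propagation delays (d/s per hop): 0.0217949, 0.0656566 ms; sum = 0.0874514 ms.
Processing at 1 router(s): 1 × 0.58 ms = 0.58 ms.
End-to-end = 0.668 ms.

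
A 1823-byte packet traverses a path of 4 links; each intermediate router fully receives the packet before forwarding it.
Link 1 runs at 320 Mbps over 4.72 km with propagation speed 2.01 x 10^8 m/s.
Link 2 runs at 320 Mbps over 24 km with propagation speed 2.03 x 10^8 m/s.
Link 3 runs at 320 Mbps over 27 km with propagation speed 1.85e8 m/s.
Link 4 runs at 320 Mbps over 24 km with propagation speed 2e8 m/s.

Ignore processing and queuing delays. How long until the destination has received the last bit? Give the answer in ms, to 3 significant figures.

0.590 ms

L = 1823 × 8 = 14584 bits.
Transmission delay per hop = L/R = 14584/320000000 = 0.045575 ms; 4 hops → 0.1823 ms.
Propagation delays (d/s per hop): 0.0234826, 0.118227, 0.145946, 0.12 ms; sum = 0.407655 ms.
End-to-end = 0.590 ms.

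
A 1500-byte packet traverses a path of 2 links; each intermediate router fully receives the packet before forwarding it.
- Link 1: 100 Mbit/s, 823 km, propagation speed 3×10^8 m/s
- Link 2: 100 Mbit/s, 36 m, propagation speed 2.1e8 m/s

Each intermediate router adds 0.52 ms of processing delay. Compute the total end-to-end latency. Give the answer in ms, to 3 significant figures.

L = 1500 × 8 = 12000 bits.
Transmission delay per hop = L/R = 12000/100000000 = 0.12 ms; 2 hops → 0.24 ms.
Propagation delays (d/s per hop): 2.74333, 0.000171429 ms; sum = 2.7435 ms.
Processing at 1 router(s): 1 × 0.52 ms = 0.52 ms.
End-to-end = 3.50 ms.

3.50 ms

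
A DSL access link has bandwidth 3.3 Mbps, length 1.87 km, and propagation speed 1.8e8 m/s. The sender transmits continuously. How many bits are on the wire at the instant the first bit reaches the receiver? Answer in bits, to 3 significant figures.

Propagation delay = 1870 / 180000000 = 1.03889e-05 s.
BDP = R × t_prop = 3300000 × 1.03889e-05 = 34.2833 bits.

34.3 bits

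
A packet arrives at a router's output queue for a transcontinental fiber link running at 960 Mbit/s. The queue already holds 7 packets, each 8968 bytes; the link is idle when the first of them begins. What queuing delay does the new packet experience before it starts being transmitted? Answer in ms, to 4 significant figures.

0.5231 ms

Each queued packet: L/R = 71744/960000000 = 0.0747333 ms.
7 queued → 0.523133 ms.
Queuing delay = 0.5231 ms.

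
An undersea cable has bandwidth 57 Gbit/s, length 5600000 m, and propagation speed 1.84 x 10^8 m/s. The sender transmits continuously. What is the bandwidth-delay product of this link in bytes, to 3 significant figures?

Propagation delay = 5600000 / 184000000 = 0.0304348 s.
BDP = R × t_prop = 57000000000 × 0.0304348 = 1734780000 bits.
In bytes: 1734780000/8 = 217000000 bytes.

217000000 bytes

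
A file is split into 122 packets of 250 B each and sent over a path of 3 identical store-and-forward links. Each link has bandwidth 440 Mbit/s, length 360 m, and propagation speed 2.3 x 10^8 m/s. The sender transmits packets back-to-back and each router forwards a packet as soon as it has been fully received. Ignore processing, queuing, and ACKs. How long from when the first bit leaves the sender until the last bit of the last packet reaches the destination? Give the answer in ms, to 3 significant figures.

0.568 ms

Per-hop transmission t_tx = L/R = 2000/440000000 = 0.00454545 ms.
Per-hop propagation t_prop = 360/2.3e+08 = 0.00156522 ms.
Pipeline fill: first packet needs 3·t_tx to clear all hops; remaining 121 packets each add one t_tx.
Total = (3+122-1)·t_tx + 3·t_prop = 124·0.00454545 + 3·0.00156522 = 0.568 ms.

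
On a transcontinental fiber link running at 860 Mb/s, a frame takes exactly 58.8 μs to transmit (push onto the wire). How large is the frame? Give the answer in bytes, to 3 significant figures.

L = R × t_tx = 860000000 b/s × 5.88e-05 s = 50568 bits.
In bytes: 50568 / 8 = 6320 bytes.

6320 bytes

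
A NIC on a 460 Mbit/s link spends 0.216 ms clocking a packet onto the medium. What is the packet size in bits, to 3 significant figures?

99400 bits

L = R × t_tx = 460000000 b/s × 0.000216 s = 99360 bits.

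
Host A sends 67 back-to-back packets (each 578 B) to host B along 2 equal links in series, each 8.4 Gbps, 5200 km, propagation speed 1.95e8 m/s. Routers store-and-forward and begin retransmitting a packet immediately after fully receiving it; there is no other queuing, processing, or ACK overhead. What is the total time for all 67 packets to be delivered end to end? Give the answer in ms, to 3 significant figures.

53.4 ms

Per-hop transmission t_tx = L/R = 4624/8400000000 = 0.000550476 ms.
Per-hop propagation t_prop = 5200000/195000000 = 26.6667 ms.
Pipeline fill: first packet needs 2·t_tx to clear all hops; remaining 66 packets each add one t_tx.
Total = (2+67-1)·t_tx + 2·t_prop = 68·0.000550476 + 2·26.6667 = 53.4 ms.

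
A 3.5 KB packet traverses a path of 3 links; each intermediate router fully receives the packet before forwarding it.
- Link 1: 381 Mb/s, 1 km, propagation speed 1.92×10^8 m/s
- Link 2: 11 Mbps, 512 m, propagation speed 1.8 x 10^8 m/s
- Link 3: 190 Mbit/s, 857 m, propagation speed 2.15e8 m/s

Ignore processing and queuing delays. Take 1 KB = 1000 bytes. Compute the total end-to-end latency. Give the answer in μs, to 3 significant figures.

2780 μs

L = 28000 bits.
Transmission delays (L/R per hop): 73.4908, 2545.45, 147.368 μs; sum = 2766.31 μs.
Propagation delays (d/s per hop): 5.20833, 2.84444, 3.98605 μs; sum = 12.0388 μs.
End-to-end = 2780 μs.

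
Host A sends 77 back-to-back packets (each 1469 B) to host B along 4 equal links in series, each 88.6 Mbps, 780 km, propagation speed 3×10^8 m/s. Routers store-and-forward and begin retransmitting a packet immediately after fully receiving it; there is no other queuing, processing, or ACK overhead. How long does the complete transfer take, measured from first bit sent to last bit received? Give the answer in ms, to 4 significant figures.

21.01 ms

Per-hop transmission t_tx = L/R = 11752/88600000 = 0.132641 ms.
Per-hop propagation t_prop = 780000/300000000 = 2.6 ms.
Pipeline fill: first packet needs 4·t_tx to clear all hops; remaining 76 packets each add one t_tx.
Total = (4+77-1)·t_tx + 4·t_prop = 80·0.132641 + 4·2.6 = 21.01 ms.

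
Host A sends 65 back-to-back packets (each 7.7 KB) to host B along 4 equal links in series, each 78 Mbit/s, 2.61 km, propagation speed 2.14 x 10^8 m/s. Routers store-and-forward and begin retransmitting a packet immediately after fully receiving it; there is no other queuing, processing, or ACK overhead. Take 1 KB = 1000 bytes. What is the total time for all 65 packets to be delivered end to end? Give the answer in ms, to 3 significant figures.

53.8 ms

Per-hop transmission t_tx = L/R = 61600/78000000 = 0.789744 ms.
Per-hop propagation t_prop = 2610/214000000 = 0.0121963 ms.
Pipeline fill: first packet needs 4·t_tx to clear all hops; remaining 64 packets each add one t_tx.
Total = (4+65-1)·t_tx + 4·t_prop = 68·0.789744 + 4·0.0121963 = 53.8 ms.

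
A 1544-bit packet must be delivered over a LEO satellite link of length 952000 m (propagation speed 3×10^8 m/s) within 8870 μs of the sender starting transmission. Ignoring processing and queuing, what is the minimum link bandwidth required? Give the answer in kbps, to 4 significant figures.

271.0 kbps

Propagation delay = 952000 / 300000000 = 3173.33 μs.
Transmission budget = 8870 − 3173.33 = 5696.67 μs.
R ≥ L / t_tx = 1544 bits / 0.00569667 s = 271.0 kbps.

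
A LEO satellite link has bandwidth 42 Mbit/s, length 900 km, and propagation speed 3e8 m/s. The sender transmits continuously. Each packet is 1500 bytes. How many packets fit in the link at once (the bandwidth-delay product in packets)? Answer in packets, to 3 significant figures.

Propagation delay = 900000 / 300000000 = 0.003 s.
BDP = R × t_prop = 42000000 × 0.003 = 126000 bits.
In packets of 12000 bits: 10.5 packets.

10.5 packets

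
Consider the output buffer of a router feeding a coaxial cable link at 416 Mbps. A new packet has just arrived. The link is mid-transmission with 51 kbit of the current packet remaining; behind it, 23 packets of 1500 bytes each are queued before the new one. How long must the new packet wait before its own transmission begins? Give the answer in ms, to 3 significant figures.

0.786 ms

Each queued packet: L/R = 12000/416000000 = 0.0288462 ms.
23 queued → 0.663462 ms.
Plus remaining 51000 bits of current packet: 0.122596 ms.
Queuing delay = 0.786 ms.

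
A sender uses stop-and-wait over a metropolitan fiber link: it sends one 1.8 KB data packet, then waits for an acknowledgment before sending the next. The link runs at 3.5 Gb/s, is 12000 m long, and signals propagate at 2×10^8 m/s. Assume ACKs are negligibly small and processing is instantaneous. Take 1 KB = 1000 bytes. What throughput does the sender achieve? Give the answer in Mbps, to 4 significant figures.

116.0 Mbps

t_tx = L/R = 14400/3500000000 = 4.11429e-06 s.
t_prop = 12000/200000000 = 6e-05 s; RTT = 0.00012 s.
Cycle = t_tx + RTT = 0.000124114 s.
Throughput = L / cycle = 14400 / 0.000124114 = 116.0 Mbps.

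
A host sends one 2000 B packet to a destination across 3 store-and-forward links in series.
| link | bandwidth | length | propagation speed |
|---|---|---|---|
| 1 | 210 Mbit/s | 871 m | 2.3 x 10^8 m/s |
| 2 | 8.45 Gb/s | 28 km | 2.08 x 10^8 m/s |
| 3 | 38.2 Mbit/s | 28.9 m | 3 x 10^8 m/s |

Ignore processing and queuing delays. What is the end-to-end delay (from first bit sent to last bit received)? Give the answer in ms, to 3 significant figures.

L = 2000 × 8 = 16000 bits.
Transmission delays (L/R per hop): 0.0761905, 0.00189349, 0.418848 ms; sum = 0.496932 ms.
Propagation delays (d/s per hop): 0.00378696, 0.134615, 9.63333e-05 ms; sum = 0.138499 ms.
End-to-end = 0.635 ms.

0.635 ms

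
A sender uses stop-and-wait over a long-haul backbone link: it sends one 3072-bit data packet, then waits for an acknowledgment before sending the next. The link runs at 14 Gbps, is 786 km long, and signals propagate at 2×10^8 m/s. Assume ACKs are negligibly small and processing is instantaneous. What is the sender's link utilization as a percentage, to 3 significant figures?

0.00279 %

t_tx = L/R = 3072/14000000000 = 2.19429e-07 s.
t_prop = 786000/200000000 = 0.00393 s; RTT = 0.00786 s.
Cycle = t_tx + RTT = 0.00786022 s.
Utilization = t_tx / cycle = 2.19429e-07/0.00786022 = 0.00279 %.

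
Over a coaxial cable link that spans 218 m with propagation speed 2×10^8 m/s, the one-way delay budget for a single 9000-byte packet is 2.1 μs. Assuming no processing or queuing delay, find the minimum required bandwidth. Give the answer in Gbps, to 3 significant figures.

L = 72000 bits.
Propagation delay = 218 / 200000000 = 1.09 μs.
Transmission budget = 2.1 − 1.09 = 1.01 μs.
R ≥ L / t_tx = 72000 bits / 1.01e-06 s = 71.3 Gbps.

71.3 Gbps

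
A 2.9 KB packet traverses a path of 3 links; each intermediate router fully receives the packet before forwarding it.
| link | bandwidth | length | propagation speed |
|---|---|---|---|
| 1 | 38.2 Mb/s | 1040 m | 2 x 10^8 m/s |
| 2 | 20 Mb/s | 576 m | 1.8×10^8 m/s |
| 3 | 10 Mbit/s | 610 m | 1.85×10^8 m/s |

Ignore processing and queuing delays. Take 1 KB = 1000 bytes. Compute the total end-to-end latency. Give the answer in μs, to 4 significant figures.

L = 23200 bits.
Transmission delays (L/R per hop): 607.33, 1160, 2320 μs; sum = 4087.33 μs.
Propagation delays (d/s per hop): 5.2, 3.2, 3.2973 μs; sum = 11.6973 μs.
End-to-end = 4099 μs.

4099 μs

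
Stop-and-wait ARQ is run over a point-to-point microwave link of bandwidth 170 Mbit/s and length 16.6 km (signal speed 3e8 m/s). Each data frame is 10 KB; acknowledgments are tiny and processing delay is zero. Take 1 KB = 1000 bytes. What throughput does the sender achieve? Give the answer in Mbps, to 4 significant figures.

t_tx = L/R = 80000/170000000 = 0.000470588 s.
t_prop = 16600/300000000 = 5.53333e-05 s; RTT = 0.000110667 s.
Cycle = t_tx + RTT = 0.000581255 s.
Throughput = L / cycle = 80000 / 0.000581255 = 137.6 Mbps.

137.6 Mbps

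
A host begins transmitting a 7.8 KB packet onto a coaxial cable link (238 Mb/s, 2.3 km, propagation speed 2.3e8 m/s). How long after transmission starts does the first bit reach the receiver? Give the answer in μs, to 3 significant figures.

10.0 μs

First bit experiences only propagation delay: d/s = 2300/2.3e+08 = 10.0 μs.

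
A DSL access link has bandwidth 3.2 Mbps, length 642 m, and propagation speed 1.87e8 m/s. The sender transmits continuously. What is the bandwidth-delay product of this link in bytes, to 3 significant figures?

1.37 bytes

Propagation delay = 642 / 187000000 = 3.43316e-06 s.
BDP = R × t_prop = 3200000 × 3.43316e-06 = 10.9861 bits.
In bytes: 10.9861/8 = 1.37 bytes.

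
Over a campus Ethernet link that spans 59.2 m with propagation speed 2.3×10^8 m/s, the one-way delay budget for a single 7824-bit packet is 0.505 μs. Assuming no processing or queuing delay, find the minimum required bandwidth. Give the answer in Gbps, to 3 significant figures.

Propagation delay = 59.2 / 2.3e+08 = 0.257391 μs.
Transmission budget = 0.505 − 0.257391 = 0.247609 μs.
R ≥ L / t_tx = 7824 bits / 2.47609e-07 s = 31.6 Gbps.

31.6 Gbps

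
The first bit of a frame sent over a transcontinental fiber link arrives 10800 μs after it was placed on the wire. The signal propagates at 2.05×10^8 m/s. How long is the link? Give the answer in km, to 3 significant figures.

2210 km

d = s × t_prop = 2.05e+08 × 0.0108 = 2210 km.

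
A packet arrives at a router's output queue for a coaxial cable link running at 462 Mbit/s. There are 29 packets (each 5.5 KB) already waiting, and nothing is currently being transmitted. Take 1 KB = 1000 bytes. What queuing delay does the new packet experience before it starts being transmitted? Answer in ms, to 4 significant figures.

Each queued packet: L/R = 44000/462000000 = 0.0952381 ms.
29 queued → 2.7619 ms.
Queuing delay = 2.762 ms.

2.762 ms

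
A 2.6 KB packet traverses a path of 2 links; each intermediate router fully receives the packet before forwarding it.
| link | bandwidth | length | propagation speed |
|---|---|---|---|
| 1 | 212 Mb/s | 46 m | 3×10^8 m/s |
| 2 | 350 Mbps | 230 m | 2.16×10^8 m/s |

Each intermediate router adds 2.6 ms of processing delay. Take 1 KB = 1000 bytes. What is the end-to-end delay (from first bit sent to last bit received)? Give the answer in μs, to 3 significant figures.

L = 20800 bits.
Transmission delays (L/R per hop): 98.1132, 59.4286 μs; sum = 157.542 μs.
Propagation delays (d/s per hop): 0.153333, 1.06481 μs; sum = 1.21815 μs.
Processing at 1 router(s): 1 × 2.6 ms = 2600 μs.
End-to-end = 2760 μs.

2760 μs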